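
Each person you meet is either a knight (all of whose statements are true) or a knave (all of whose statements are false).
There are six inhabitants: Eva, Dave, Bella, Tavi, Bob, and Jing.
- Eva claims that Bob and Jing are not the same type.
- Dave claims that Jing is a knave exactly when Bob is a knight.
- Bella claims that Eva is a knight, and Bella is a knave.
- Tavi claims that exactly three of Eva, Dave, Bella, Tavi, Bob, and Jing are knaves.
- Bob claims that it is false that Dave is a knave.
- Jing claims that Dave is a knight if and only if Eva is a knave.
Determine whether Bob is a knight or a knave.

Bob is a knave.

Consistent assignments: {Eva=knave, Dave=knave, Bella=knave, Tavi=knave, Bob=knave, Jing=knave}
In every consistent assignment, Bob is a knave.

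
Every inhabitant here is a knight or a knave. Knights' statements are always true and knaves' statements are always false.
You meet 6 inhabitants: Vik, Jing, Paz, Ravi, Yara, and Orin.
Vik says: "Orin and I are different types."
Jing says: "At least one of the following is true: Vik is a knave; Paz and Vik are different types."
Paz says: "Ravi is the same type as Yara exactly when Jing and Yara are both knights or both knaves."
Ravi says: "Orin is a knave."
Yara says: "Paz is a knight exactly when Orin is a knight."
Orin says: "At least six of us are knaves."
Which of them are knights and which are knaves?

As a knave, Vik's statement "Orin and I are different types" should be False; it is.
Jing is a knight, and the claim "at least one of the following is true: Vik is a knave; Paz and Vik are different types" is indeed True.
Paz is a knight, so "Ravi is the same type as Yara exactly when Jing and Yara are both knights or both knaves" must be True — and it is.
Ravi is a knight, so "Orin is a knave" must be True — and it is.
Yara (knave): "Paz is a knight exactly when Orin is a knight" — False. ✓
As a knave, Orin's statement "at least six of us are knaves" should be False; it is.

Knights: Jing, Paz, and Ravi. Knaves: Vik, Yara, and Orin.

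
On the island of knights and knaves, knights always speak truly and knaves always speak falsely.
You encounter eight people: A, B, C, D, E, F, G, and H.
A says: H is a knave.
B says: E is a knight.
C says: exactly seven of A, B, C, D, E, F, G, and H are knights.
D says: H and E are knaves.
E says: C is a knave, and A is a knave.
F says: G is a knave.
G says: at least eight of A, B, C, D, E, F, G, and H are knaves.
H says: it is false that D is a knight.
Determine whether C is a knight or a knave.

C is a knave.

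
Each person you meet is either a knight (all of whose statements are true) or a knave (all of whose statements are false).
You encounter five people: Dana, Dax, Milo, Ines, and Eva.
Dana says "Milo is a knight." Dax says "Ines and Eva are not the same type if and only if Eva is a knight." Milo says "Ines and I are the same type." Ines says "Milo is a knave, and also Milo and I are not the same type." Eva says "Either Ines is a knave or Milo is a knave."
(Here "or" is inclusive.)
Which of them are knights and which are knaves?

Dana is a knave, Dax is a knave, Milo is a knave, Ines is a knight, and Eva is a knight.

Suppose Dana is a knight. Then Dana's statement "Milo is a knight" would have to be true. Checking the 16 ways to assign the others, none is consistent with every speaker.
(For instance, with Dax=knave, Milo=knave, Ines=knight, Eva=knight, Dana's claim "Milo is a knight" comes out false where it would need to be true.)
So Dana must be a knave, making "Milo is a knight" false. Taking Dana=knave, Dax=knave, Milo=knave, Ines=knight, Eva=knight, each remaining statement checks out:
  Dax (knave): "Ines and Eva are not the same type if and only if Eva is a knight" — false. ✓
  Milo (knave): "Ines and I are the same type" — false. ✓
  Ines (knight): "Milo is a knave, and also Milo and I are not the same type" — true. ✓
  Eva (knight): "either Ines is a knave or Milo is a knave" — true. ✓
This is the unique consistent assignment.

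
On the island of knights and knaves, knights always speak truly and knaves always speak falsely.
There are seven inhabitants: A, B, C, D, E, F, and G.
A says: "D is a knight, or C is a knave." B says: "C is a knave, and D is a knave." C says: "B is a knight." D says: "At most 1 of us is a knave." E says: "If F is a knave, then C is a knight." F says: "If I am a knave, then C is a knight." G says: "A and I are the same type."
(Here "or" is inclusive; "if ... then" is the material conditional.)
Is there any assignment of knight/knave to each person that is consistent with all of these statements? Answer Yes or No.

Checking all 128 assignments, each has at least one speaker whose statement's truth value contradicts their type.

No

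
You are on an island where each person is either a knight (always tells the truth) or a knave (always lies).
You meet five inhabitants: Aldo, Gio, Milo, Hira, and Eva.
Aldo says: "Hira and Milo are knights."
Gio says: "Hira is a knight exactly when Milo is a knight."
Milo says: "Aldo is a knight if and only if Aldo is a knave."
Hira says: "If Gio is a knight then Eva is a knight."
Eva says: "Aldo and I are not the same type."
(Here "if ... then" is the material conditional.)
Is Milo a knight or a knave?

Milo is a knave.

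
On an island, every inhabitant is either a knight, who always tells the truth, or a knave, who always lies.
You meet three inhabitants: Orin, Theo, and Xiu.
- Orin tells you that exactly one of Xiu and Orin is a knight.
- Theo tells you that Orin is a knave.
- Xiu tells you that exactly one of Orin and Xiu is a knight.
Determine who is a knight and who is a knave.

Knights: Theo. Knaves: Orin and Xiu.

Since Orin is a knave, "exactly one of Xiu and Orin is a knight" needs to be false, which holds.
As a knight, Theo's statement "Orin is a knave" should be true; it is.
Xiu is a knave, and the claim "exactly one of Orin and Xiu is a knight" is indeed false.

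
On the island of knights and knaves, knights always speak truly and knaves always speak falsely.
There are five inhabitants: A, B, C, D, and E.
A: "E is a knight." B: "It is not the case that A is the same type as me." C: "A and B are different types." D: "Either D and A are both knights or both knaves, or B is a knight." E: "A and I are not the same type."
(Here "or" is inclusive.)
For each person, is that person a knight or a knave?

Knights: B, C, and D. Knaves: A and E.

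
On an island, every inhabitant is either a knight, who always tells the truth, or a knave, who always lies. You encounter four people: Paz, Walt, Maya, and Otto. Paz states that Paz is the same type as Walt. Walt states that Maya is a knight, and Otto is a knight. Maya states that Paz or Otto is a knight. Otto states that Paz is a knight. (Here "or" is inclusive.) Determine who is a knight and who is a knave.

Paz is a knight, Walt is a knight, Maya is a knight, and Otto is a knight.

Paz is a knight, and the claim "Paz is the same type as Walt" is indeed true.
Walt is a knight; "Maya is a knight, and Otto is a knight" is true, as required.
As a knight, Maya's statement "Paz or Otto is a knight" should be true; it is.
Otto (knight): "Paz is a knight" — true. ✓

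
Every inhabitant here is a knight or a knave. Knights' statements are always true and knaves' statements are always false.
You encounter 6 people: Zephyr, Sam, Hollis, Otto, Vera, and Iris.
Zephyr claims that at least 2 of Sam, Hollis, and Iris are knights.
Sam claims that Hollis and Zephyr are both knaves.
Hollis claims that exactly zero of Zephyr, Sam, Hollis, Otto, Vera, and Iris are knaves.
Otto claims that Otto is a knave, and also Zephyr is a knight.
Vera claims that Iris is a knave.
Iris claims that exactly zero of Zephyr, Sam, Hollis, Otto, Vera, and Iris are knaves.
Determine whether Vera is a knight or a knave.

Vera is a knight.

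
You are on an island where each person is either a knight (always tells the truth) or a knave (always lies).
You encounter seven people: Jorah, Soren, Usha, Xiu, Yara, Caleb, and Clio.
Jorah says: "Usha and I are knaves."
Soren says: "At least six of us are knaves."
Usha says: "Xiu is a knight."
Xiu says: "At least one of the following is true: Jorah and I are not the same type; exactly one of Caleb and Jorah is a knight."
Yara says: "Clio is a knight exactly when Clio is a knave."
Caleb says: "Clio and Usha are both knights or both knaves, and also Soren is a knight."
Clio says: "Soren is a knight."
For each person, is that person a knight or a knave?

Jorah is a knave, and the claim "Usha and I are knaves" is indeed false.
As a knave, Soren's statement "at least six of us are knaves" should be false; it is.
Usha is a knight, and the claim "Xiu is a knight" is indeed true.
Xiu is a knight, and the claim "at least one of the following is true: Jorah and I are not the same type; exactly one of Caleb and Jorah is a knight" is indeed true.
Since Yara is a knave, "Clio is a knight exactly when Clio is a knave" needs to be false, which holds.
Caleb is a knave; "Clio and Usha are both knights or both knaves, and also Soren is a knight" is false, as required.
As a knave, Clio's statement "Soren is a knight" should be false; it is.

Jorah is a knave, Soren is a knave, Usha is a knight, Xiu is a knight, Yara is a knave, Caleb is a knave, and Clio is a knave.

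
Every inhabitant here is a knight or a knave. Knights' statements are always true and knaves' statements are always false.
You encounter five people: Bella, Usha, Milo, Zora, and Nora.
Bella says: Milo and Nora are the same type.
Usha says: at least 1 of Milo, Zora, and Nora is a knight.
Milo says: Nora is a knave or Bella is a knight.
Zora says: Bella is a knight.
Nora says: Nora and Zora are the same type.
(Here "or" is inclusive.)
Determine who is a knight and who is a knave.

Suppose Bella is a knave. Then Bella's statement "Milo and Nora are the same type" would have to be false. Checking the 16 ways to assign the others, none is consistent with every speaker.
(For instance, with Usha=knight, Milo=knight, Zora=knight, Nora=knight, Bella's claim "Milo and Nora are the same type" comes out true where it would need to be false.)
So Bella must be a knight, making "Milo and Nora are the same type" true. Taking Bella=knight, Usha=knight, Milo=knight, Zora=knight, Nora=knight, each remaining statement checks out:
  Usha (knight): "at least 1 of Milo, Zora, and Nora is a knight" — true. ✓
  Milo (knight): "Nora is a knave or Bella is a knight" — true. ✓
  Zora (knight): "Bella is a knight" — true. ✓
  Nora (knight): "Nora and Zora are the same type" — true. ✓
This is the unique consistent assignment.

Bella is a knight, Usha is a knight, Milo is a knight, Zora is a knight, and Nora is a knight.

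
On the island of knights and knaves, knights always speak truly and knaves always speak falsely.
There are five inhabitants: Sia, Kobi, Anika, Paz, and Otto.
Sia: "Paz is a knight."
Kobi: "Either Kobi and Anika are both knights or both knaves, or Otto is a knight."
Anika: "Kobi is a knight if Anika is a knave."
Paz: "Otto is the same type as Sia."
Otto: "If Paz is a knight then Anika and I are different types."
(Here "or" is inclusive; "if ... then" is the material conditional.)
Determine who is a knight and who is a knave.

Knights: Kobi, Anika, and Otto. Knaves: Sia and Paz.

Sia (knave): "Paz is a knight" — False. ✓
As a knight, Kobi's statement "either Kobi and Anika are both knights or both knaves, or Otto is a knight" should be True; it is.
Since Anika is a knight, "Kobi is a knight if Anika is a knave" needs to be True, which holds.
Since Paz is a knave, "Otto is the same type as Sia" needs to be False, which holds.
Otto is a knight, so "if Paz is a knight then Anika and I are different types" must be True — and it is.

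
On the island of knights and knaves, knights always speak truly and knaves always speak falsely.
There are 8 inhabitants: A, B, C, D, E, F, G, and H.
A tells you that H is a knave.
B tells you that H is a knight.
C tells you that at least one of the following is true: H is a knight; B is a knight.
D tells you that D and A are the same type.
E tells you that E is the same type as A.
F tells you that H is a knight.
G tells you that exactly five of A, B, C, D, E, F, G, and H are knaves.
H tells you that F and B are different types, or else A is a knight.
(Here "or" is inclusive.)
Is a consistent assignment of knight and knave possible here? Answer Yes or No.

No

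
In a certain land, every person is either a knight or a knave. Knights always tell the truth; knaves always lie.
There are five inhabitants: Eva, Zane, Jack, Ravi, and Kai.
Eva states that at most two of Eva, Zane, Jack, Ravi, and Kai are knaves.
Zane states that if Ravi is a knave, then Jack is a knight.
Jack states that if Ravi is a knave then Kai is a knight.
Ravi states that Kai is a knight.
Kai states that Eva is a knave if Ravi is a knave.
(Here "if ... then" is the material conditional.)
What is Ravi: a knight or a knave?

Ravi is a knight.

Consistent assignments: {Eva=knight, Zane=knight, Jack=knight, Ravi=knight, Kai=knight}
In every consistent assignment, Ravi is a knight.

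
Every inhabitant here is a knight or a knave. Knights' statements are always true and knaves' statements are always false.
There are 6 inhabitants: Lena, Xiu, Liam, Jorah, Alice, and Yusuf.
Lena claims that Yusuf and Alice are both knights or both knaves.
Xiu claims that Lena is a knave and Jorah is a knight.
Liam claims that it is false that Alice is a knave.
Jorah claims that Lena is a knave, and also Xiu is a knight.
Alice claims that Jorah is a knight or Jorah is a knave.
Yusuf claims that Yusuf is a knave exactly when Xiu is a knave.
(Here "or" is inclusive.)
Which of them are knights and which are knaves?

Since Lena is a knave, "Yusuf and Alice are both knights or both knaves" needs to be false, which holds.
As a knight, Xiu's statement "Lena is a knave and Jorah is a knight" should be True; it is.
Liam is a knight; "it is false that Alice is a knave" is True, as required.
Jorah is a knight; "Lena is a knave, and also Xiu is a knight" is True, as required.
Alice (knight): "Jorah is a knight or Jorah is a knave" — True. ✓
Yusuf (knave): "Yusuf is a knave exactly when Xiu is a knave" — false. ✓

Lena is a knave, Xiu is a knight, Liam is a knight, Jorah is a knight, Alice is a knight, and Yusuf is a knave.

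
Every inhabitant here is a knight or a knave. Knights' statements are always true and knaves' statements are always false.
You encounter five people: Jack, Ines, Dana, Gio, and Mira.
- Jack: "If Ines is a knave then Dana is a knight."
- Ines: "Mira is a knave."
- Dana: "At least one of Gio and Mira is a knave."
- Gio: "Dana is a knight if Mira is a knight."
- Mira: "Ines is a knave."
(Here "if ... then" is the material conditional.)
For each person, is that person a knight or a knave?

Suppose Jack is a knave. Then Jack's statement "if Ines is a knave then Dana is a knight" would have to be false. Checking the 16 ways to assign the others, none is consistent with every speaker.
(For instance, with Ines=knight, Dana=knight, Gio=knight, Mira=knave, Jack's claim "if Ines is a knave then Dana is a knight" comes out true where it would need to be false.)
So Jack must be a knight, making "if Ines is a knave then Dana is a knight" true. Taking Jack=knight, Ines=knight, Dana=knight, Gio=knight, Mira=knave, each remaining statement checks out:
  Ines (knight): "Mira is a knave" — true. ✓
  Dana (knight): "at least one of Gio and Mira is a knave" — true. ✓
  Gio (knight): "Dana is a knight if Mira is a knight" — true. ✓
  Mira (knave): "Ines is a knave" — false. ✓
This is the unique consistent assignment.

Knights: Jack, Ines, Dana, and Gio. Knaves: Mira.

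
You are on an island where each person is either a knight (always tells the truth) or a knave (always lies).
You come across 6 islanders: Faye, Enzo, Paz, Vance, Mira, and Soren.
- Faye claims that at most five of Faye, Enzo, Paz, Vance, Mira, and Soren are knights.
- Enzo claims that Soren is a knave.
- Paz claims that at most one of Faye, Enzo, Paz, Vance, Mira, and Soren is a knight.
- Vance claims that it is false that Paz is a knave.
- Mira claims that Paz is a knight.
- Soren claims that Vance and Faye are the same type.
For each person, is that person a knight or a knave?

Faye is a knight, Enzo is a knight, Paz is a knave, Vance is a knave, Mira is a knave, and Soren is a knave.

As a knight, Faye's statement "at most five of Faye, Enzo, Paz, Vance, Mira, and Soren are knights" should be true; it is.
Enzo is a knight, and the claim "Soren is a knave" is indeed true.
Paz is a knave; "at most one of Faye, Enzo, Paz, Vance, Mira, and Soren is a knight" is False, as required.
Since Vance is a knave, "it is false that Paz is a knave" needs to be False, which holds.
Mira is a knave; "Paz is a knight" is False, as required.
Soren (knave): "Vance and Faye are the same type" — False. ✓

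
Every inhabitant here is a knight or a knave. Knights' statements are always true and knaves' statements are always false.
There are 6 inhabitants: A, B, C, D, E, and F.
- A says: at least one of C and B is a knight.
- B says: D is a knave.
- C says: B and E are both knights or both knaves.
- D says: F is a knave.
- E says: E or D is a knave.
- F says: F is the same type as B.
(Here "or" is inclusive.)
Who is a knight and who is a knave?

A is a knight, B is a knight, C is a knight, D is a knave, E is a knight, and F is a knight.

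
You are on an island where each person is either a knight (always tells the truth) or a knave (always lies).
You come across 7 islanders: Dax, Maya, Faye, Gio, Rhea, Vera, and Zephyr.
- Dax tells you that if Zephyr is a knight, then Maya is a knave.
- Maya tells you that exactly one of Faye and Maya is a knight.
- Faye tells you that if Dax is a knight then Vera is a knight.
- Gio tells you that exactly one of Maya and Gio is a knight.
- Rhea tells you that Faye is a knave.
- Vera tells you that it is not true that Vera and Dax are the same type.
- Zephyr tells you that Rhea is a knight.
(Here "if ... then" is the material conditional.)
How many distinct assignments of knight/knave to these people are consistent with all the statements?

0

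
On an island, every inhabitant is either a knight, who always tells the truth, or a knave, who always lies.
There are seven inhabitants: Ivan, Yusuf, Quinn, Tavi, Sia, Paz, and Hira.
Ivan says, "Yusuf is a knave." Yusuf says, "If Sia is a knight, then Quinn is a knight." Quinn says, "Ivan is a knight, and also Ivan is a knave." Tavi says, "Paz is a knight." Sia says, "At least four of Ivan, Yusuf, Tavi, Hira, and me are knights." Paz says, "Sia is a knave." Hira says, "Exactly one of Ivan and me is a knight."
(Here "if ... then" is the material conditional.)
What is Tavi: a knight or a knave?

Tavi is a knight.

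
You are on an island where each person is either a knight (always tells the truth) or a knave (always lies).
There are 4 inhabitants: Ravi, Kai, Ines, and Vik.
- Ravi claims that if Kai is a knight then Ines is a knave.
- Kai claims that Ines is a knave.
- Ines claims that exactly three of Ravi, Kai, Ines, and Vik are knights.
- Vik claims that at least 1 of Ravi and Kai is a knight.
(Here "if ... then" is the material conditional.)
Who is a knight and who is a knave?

Knights: Ravi, Ines, and Vik. Knaves: Kai.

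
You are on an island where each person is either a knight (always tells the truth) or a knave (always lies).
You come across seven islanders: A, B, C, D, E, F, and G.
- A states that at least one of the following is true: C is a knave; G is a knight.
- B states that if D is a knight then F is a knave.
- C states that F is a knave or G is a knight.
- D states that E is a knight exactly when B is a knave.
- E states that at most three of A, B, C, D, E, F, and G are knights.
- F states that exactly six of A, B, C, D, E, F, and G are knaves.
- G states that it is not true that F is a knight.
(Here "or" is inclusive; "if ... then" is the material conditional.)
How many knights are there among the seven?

5

The unique consistent assignment is A=knight, B=knight, C=knight, D=knight, E=knave, F=knave, G=knight.
That has 5 knights.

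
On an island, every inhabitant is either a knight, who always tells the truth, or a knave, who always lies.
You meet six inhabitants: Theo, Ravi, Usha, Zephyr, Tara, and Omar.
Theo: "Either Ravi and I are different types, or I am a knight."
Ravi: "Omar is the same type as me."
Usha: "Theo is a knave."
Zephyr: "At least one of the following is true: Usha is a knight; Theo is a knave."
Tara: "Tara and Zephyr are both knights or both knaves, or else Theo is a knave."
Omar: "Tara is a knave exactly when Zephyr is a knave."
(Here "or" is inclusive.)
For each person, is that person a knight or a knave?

As a knave, Theo's statement "either Ravi and I are different types, or I am a knight" should be False; it is.
Ravi is a knave, and the claim "Omar is the same type as me" is indeed False.
Usha is a knight, and the claim "Theo is a knave" is indeed True.
Zephyr is a knight, and the claim "at least one of the following is true: Usha is a knight; Theo is a knave" is indeed True.
As a knight, Tara's statement "Tara and Zephyr are both knights or both knaves, or else Theo is a knave" should be True; it is.
Omar is a knight, so "Tara is a knave exactly when Zephyr is a knave" must be True — and it is.

Theo is a knave, Ravi is a knave, Usha is a knight, Zephyr is a knight, Tara is a knight, and Omar is a knight.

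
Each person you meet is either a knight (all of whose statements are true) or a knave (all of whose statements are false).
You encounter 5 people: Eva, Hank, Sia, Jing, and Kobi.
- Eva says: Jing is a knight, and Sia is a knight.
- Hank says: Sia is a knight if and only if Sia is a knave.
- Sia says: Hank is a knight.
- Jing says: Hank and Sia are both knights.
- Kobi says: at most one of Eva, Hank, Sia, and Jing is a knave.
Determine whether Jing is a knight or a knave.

Jing is a knave.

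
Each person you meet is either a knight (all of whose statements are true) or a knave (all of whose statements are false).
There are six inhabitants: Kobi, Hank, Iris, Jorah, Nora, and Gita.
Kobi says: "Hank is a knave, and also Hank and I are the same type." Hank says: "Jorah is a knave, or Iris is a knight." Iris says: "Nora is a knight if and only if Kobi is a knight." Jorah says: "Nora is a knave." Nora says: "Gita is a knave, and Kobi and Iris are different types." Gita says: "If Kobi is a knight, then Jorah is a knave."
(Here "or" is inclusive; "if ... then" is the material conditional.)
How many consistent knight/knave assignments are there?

1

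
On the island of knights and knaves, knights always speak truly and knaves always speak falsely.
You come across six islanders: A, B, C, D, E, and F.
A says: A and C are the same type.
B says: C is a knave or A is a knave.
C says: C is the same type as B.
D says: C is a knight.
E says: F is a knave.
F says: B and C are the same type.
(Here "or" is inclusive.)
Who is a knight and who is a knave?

A is a knave, B is a knight, C is a knight, D is a knight, E is a knave, and F is a knight.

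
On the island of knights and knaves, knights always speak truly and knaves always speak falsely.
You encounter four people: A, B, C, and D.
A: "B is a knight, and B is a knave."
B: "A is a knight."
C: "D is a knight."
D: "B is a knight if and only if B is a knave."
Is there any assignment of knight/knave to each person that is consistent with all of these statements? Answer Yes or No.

One consistent assignment: A=knave, B=knave, C=knave, D=knave.

Yes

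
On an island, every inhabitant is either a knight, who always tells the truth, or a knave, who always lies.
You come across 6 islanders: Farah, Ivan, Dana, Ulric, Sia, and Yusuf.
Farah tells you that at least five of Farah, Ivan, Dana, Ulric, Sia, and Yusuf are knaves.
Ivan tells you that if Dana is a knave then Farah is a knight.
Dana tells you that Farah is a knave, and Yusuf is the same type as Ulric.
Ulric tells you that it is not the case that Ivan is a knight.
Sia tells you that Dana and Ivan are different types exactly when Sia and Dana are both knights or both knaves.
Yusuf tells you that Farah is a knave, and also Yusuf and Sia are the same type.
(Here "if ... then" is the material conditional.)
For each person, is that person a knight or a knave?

Farah is a knave, Ivan is a knave, Dana is a knave, Ulric is a knight, Sia is a knight, and Yusuf is a knave.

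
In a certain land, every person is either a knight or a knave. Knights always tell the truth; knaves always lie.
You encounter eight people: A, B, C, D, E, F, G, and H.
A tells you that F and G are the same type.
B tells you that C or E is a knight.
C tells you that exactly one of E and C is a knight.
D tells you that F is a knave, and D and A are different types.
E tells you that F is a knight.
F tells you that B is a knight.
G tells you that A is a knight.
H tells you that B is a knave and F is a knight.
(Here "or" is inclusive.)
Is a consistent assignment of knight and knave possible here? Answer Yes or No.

No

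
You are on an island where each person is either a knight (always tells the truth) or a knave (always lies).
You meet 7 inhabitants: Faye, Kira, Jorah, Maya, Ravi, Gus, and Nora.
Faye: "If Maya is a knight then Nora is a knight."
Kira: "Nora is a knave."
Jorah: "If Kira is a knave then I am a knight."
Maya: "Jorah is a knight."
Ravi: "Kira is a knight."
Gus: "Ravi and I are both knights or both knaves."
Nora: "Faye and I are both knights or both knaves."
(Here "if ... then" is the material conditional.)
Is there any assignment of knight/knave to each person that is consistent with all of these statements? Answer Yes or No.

No

Checking all 128 assignments, each has at least one speaker whose statement's truth value contradicts their type.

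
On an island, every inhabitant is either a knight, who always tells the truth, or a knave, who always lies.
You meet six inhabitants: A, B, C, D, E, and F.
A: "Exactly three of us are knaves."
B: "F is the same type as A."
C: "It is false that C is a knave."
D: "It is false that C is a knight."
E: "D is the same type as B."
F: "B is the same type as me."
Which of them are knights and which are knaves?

Since A is a knave, "exactly three of us are knaves" needs to be False, which holds.
B is a knight; "F is the same type as A" is true, as required.
As a knight, C's statement "it is false that C is a knave" should be true; it is.
D (knave): "it is false that C is a knight" — False. ✓
E is a knave; "D is the same type as B" is False, as required.
Since F is a knave, "B is the same type as me" needs to be False, which holds.

A is a knave, B is a knight, C is a knight, D is a knave, E is a knave, and F is a knave.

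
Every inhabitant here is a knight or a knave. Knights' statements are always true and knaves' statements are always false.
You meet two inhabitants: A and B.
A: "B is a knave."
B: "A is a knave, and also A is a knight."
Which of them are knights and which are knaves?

Since A is a knight, "B is a knave" needs to be true, which holds.
B is a knave, and the claim "A is a knave, and also A is a knight" is indeed False.

A is a knight and B is a knave.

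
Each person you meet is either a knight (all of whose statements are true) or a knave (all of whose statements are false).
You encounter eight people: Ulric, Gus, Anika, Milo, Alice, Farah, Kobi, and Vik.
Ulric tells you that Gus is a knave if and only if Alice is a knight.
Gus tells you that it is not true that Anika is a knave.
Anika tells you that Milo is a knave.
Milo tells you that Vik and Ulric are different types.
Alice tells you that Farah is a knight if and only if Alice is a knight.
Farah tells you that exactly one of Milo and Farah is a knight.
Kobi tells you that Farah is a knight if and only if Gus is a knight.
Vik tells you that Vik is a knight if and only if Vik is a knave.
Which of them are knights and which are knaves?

As a knave, Ulric's statement "Gus is a knave if and only if Alice is a knight" should be False; it is.
Gus is a knight; "it is not true that Anika is a knave" is true, as required.
Since Anika is a knight, "Milo is a knave" needs to be true, which holds.
As a knave, Milo's statement "Vik and Ulric are different types" should be False; it is.
As a knight, Alice's statement "Farah is a knight if and only if Alice is a knight" should be true; it is.
Farah (knight): "exactly one of Milo and Farah is a knight" — true. ✓
Kobi is a knight, so "Farah is a knight if and only if Gus is a knight" must be true — and it is.
Vik (knave): "Vik is a knight if and only if Vik is a knave" — False. ✓

Knights: Gus, Anika, Alice, Farah, and Kobi. Knaves: Ulric, Milo, and Vik.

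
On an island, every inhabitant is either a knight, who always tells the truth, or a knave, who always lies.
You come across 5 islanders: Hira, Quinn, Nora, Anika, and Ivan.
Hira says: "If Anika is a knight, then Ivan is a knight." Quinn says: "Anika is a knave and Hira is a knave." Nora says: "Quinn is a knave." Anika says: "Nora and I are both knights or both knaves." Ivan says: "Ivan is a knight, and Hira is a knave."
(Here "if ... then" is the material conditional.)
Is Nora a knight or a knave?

Nora is a knight.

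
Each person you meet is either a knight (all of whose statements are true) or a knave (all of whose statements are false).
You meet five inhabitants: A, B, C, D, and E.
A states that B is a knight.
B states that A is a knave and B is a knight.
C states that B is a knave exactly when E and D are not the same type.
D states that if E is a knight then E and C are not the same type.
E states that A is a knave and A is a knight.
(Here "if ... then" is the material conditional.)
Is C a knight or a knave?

C is a knight.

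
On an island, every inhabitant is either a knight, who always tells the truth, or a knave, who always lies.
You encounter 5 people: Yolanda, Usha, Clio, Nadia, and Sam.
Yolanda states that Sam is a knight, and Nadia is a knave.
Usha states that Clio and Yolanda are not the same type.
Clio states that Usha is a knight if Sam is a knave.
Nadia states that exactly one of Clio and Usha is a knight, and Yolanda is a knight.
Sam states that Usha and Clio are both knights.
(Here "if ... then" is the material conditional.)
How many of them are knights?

The unique consistent assignment is Yolanda=knave, Usha=knave, Clio=knave, Nadia=knave, Sam=knave.
That has 0 knights.

0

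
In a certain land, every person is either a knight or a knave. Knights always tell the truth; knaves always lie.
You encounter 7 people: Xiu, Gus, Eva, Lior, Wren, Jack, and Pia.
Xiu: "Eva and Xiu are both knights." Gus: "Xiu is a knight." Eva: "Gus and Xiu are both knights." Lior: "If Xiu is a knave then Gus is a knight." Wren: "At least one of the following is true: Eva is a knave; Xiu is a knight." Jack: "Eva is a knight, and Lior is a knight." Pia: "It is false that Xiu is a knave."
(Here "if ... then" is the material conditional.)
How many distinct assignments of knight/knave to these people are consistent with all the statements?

2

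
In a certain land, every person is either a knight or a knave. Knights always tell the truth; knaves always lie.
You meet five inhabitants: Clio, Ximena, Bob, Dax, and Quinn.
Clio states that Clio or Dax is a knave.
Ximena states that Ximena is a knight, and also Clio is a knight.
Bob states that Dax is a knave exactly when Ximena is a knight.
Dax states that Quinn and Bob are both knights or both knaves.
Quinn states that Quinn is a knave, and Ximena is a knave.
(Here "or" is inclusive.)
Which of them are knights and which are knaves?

Clio is a knight; "Clio or Dax is a knave" is True, as required.
Since Ximena is a knight, "Ximena is a knight, and also Clio is a knight" needs to be True, which holds.
Bob (knight): "Dax is a knave exactly when Ximena is a knight" — True. ✓
Since Dax is a knave, "Quinn and Bob are both knights or both knaves" needs to be false, which holds.
Quinn is a knave, and the claim "Quinn is a knave, and Ximena is a knave" is indeed false.

Knights: Clio, Ximena, and Bob. Knaves: Dax and Quinn.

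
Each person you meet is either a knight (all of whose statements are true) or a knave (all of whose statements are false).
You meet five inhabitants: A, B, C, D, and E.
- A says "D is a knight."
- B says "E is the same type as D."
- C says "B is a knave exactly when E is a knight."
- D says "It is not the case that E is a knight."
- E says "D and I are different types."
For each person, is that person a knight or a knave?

A is a knave, and the claim "D is a knight" is indeed false.
B is a knave, and the claim "E is the same type as D" is indeed false.
C (knight): "B is a knave exactly when E is a knight" — True. ✓
D is a knave; "it is not the case that E is a knight" is false, as required.
E is a knight, and the claim "D and I are different types" is indeed True.

Knights: C and E. Knaves: A, B, and D.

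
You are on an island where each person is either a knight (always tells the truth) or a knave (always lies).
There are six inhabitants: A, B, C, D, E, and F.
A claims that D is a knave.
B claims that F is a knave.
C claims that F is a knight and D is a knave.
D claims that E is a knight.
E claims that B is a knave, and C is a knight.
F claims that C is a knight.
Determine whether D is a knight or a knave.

Consistent assignments: {A=knight, B=knight, C=knave, D=knave, E=knave, F=knave}
In every consistent assignment, D is a knave.

D is a knave.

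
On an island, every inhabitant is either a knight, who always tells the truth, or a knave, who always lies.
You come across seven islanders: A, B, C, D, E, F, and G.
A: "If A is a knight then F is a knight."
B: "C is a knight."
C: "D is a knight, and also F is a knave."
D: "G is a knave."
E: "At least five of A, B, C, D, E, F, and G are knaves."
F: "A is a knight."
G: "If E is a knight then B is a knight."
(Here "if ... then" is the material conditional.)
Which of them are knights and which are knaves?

A is a knight, B is a knave, C is a knave, D is a knave, E is a knave, F is a knight, and G is a knight.

A (knight): "if A is a knight then F is a knight" — True. ✓
B is a knave, so "C is a knight" must be False — and it is.
C is a knave, and the claim "D is a knight, and also F is a knave" is indeed False.
D is a knave; "G is a knave" is False, as required.
Since E is a knave, "at least five of A, B, C, D, E, F, and G are knaves" needs to be False, which holds.
Since F is a knight, "A is a knight" needs to be True, which holds.
As a knight, G's statement "if E is a knight then B is a knight" should be True; it is.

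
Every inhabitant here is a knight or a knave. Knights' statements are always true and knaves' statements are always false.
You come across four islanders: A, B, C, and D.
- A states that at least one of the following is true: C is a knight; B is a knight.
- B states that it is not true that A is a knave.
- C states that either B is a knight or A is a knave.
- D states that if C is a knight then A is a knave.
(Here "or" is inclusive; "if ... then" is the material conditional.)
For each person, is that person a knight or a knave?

A is a knight, B is a knight, C is a knight, and D is a knave.

Since A is a knight, "at least one of the following is true: C is a knight; B is a knight" needs to be true, which holds.
B is a knight, so "it is not true that A is a knave" must be true — and it is.
C is a knight; "either B is a knight or A is a knave" is true, as required.
D is a knave, and the claim "if C is a knight then A is a knave" is indeed false.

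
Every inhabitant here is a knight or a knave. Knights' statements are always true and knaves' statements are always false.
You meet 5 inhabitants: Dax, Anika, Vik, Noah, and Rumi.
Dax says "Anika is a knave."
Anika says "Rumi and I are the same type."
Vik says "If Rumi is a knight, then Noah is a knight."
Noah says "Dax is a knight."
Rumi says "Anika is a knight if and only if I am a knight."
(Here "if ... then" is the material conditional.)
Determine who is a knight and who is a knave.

Knights: Anika and Rumi. Knaves: Dax, Vik, and Noah.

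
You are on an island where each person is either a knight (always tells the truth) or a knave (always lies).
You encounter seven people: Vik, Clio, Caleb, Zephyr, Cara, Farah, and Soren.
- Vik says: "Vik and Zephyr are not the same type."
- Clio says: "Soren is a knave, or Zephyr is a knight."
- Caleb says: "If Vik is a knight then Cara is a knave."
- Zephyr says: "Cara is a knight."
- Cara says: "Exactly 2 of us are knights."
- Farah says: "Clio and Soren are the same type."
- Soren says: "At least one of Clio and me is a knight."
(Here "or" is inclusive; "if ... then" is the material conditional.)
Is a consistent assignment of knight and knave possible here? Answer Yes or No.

One consistent assignment: Vik=knight, Clio=knave, Caleb=knight, Zephyr=knave, Cara=knave, Farah=knave, Soren=knight.

Yes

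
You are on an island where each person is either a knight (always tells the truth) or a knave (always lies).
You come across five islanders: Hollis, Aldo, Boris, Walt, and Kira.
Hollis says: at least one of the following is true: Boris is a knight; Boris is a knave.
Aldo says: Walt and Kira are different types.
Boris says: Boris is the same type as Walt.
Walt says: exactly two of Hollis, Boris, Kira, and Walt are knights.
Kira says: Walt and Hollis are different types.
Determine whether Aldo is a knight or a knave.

Consistent assignments: {Hollis=knight, Aldo=knight, Boris=knave, Walt=knight, Kira=knave}
In every consistent assignment, Aldo is a knight.

Aldo is a knight.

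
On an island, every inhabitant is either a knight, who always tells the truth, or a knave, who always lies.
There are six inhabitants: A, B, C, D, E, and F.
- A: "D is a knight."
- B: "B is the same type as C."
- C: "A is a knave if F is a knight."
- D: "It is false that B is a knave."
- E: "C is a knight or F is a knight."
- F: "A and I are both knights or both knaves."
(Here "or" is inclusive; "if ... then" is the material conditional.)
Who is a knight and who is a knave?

A is a knight, B is a knight, C is a knight, D is a knight, E is a knight, and F is a knave.

A is a knight, so "D is a knight" must be True — and it is.
Since B is a knight, "B is the same type as C" needs to be True, which holds.
C is a knight, so "A is a knave if F is a knight" must be True — and it is.
Since D is a knight, "it is false that B is a knave" needs to be True, which holds.
E (knight): "C is a knight or F is a knight" — True. ✓
F (knave): "A and I are both knights or both knaves" — False. ✓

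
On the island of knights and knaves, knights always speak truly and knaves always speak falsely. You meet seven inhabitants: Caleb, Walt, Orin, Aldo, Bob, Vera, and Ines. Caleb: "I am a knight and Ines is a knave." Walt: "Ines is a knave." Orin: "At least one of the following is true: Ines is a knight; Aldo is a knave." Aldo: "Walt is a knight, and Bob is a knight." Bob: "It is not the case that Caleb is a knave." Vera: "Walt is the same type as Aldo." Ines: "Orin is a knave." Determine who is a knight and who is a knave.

Caleb is a knave, Walt is a knight, Orin is a knight, Aldo is a knave, Bob is a knave, Vera is a knave, and Ines is a knave.

Caleb is a knave, and the claim "I am a knight and Ines is a knave" is indeed False.
Since Walt is a knight, "Ines is a knave" needs to be True, which holds.
Since Orin is a knight, "at least one of the following is true: Ines is a knight; Aldo is a knave" needs to be True, which holds.
Aldo is a knave, so "Walt is a knight, and Bob is a knight" must be False — and it is.
Bob is a knave; "it is not the case that Caleb is a knave" is False, as required.
Vera (knave): "Walt is the same type as Aldo" — False. ✓
As a knave, Ines's statement "Orin is a knave" should be False; it is.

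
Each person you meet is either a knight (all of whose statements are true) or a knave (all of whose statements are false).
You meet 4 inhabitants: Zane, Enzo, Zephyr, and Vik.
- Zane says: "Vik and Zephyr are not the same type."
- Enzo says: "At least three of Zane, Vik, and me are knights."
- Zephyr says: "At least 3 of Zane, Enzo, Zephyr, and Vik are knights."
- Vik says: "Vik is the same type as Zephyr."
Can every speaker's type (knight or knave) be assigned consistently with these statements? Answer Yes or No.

Checking all 16 assignments, each has at least one speaker whose statement's truth value contradicts their type.

No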